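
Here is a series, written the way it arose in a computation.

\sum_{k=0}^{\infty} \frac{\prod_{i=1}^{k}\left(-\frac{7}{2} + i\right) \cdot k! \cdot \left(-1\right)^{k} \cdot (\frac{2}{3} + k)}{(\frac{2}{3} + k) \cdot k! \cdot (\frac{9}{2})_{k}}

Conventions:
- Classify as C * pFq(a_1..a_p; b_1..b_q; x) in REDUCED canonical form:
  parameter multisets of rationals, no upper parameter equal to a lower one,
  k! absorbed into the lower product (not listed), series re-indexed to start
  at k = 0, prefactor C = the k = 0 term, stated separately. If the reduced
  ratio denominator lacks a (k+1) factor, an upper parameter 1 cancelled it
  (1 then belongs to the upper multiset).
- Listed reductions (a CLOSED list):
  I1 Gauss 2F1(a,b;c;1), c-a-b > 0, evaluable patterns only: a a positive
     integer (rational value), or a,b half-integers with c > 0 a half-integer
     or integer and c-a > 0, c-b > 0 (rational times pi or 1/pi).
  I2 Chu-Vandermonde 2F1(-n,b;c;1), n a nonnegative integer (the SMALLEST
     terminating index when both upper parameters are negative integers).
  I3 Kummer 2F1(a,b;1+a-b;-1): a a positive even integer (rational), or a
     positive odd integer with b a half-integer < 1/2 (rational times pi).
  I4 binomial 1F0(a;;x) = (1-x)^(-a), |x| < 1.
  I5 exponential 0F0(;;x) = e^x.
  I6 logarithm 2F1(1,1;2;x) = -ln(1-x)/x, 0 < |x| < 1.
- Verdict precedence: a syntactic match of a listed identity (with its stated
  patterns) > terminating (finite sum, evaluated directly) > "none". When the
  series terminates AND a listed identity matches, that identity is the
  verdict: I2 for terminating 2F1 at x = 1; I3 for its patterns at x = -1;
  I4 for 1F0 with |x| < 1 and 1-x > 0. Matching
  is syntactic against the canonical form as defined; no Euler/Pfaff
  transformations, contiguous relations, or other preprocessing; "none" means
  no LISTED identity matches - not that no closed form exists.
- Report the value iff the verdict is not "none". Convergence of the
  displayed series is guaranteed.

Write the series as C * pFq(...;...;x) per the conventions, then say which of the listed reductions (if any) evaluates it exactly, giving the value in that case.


With C = 1: the canonical form is 2F1(-\frac{5}{2}, 1; \frac{9}{2}; -1). Verdict: this is Kummer's theorem (I3) (x = -1; c = \frac{9}{2} equals 1+a-b for upper {-\frac{5}{2}, 1}: listed pattern). Exact value: \frac{35}{64} \cdot \pi.

First insight: t_0 = 1 here, and the running product (prefactor 1) telescopes to a rising factorial.
Step ratio: r(k) = -1 * (k-\frac{5}{2}) (k+1) / [(k+\frac{9}{2}) (k+1)] - rational in k. x = -1; t_0 = 1; negate the roots.


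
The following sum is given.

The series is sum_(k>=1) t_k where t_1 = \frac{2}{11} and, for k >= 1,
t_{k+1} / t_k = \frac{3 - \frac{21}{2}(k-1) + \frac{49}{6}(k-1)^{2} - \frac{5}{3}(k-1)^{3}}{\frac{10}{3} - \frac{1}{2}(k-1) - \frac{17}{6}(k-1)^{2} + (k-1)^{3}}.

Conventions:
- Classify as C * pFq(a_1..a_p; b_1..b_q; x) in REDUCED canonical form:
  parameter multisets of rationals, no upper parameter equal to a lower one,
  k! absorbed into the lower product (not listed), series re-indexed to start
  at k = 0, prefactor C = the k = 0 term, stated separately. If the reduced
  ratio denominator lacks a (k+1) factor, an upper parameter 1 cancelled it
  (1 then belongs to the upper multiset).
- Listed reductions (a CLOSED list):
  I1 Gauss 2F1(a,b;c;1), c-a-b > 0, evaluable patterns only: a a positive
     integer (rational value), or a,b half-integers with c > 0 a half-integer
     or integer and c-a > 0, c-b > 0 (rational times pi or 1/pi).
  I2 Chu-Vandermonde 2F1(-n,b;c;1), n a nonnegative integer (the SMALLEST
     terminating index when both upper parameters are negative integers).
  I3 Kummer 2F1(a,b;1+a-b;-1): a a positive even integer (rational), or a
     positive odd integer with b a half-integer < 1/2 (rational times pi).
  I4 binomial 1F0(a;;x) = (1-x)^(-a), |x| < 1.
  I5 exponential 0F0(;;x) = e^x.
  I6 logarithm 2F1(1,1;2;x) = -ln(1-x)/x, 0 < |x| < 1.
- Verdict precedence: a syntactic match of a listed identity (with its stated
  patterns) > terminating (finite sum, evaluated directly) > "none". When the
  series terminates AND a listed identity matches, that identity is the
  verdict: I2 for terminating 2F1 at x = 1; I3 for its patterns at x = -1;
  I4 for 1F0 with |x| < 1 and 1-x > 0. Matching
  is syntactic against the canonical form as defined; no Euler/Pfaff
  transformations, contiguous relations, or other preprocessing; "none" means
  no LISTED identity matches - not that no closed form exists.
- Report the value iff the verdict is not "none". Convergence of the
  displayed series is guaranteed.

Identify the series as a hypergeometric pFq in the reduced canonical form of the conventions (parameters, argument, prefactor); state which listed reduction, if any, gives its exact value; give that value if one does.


Reduced: x = -\frac{5}{3}, 3F2, upper = {-3, -\frac{3}{2}, -\frac{2}{5}}, lower = {-\frac{5}{2}, -\frac{4}{3}}, C = \frac{2}{11}. Verdict: terminating (-3 upstairs). 4 nonzero terms in all; added directly. Hence: \frac{2}{5}.

First insight: from the first term \frac{2}{11}: the expanded ratio factors over Q; C = 2/11, x = -5/3, roots give parameters.
Step ratio: r(k) = -\frac{5}{3} * (k-3) (k-\frac{3}{2}) (k-\frac{2}{5}) / [(k-\frac{5}{2}) (k-\frac{4}{3}) (k+1)] - rational in k, leading ratio -\frac{5}{3}; with t_0 = \frac{2}{11}, classification follows.


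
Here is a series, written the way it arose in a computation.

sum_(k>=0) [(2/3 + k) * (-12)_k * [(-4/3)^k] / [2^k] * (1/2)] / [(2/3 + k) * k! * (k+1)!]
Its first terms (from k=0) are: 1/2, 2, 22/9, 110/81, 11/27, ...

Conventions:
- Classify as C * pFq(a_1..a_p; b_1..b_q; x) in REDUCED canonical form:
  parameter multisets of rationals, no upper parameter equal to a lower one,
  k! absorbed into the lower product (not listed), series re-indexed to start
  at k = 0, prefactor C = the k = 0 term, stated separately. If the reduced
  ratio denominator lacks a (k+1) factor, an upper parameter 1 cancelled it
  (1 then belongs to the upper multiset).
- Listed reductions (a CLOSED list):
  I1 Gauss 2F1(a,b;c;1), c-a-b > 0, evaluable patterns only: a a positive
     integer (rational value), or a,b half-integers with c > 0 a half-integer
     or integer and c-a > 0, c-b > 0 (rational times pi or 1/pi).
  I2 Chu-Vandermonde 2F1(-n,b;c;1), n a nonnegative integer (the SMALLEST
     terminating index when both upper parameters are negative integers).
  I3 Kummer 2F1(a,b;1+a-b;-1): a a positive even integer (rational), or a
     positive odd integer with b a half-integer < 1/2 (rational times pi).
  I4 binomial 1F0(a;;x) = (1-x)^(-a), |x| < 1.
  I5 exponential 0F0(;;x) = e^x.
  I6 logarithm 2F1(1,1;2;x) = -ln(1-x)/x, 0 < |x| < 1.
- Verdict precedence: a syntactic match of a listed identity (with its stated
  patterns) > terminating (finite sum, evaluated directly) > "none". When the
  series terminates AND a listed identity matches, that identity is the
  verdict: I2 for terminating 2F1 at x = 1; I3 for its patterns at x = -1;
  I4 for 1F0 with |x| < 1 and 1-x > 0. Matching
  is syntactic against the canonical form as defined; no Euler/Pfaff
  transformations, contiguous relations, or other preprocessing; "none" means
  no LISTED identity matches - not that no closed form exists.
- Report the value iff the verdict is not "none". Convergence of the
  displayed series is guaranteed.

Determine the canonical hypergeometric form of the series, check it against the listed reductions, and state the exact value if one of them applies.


Canonical form: C = 1/2 times 1F1 with upper {-12}, lower {2}, x = -2/3. Verdict: terminating at k = 12: the factor (-12)_k kills every later term; summing the 13 survivors is exact. Exact value: 43893096644479/6463465158150.

Key step: with t_0 = 1/2, the two k-th powers (prefactor 1/2) combine into one argument.
Consecutive-term ratio: r(k) = (-2/3) * (k-12) / [(k+2) (k+1)] - poly over poly, x = (-2/3) from leading terms; C = 1/2 at k = 0.


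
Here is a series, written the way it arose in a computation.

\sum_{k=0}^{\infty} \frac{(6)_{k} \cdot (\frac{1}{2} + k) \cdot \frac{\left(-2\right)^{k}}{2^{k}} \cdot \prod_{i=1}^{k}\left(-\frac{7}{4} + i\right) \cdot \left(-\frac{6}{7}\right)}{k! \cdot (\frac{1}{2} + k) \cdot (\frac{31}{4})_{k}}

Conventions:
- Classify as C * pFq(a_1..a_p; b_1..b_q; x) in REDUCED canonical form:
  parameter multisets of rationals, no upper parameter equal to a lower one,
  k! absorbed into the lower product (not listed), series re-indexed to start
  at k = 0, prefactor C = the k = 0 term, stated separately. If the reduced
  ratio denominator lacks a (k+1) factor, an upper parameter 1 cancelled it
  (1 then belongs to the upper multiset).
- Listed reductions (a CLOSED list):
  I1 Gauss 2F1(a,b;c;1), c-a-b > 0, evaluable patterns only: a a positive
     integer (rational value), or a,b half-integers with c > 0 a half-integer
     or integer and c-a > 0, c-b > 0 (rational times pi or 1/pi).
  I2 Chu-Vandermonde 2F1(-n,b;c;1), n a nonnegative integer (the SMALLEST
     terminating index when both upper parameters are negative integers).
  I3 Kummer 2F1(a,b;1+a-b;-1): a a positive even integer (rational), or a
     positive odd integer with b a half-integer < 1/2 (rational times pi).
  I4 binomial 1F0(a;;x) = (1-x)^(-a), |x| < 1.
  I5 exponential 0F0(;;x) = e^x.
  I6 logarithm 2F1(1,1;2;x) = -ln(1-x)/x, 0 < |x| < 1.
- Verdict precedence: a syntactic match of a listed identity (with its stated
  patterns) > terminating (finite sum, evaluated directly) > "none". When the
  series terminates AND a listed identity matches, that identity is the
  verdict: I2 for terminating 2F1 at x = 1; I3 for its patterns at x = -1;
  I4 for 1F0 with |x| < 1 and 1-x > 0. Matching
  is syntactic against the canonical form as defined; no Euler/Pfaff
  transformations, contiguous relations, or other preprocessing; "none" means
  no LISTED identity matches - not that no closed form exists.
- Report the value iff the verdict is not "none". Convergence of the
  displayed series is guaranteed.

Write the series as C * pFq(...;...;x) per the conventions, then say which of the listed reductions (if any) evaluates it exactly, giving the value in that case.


x = -1 here; the reduced form reads 2F1, upper {-\frac{3}{4}, 6}, lower {\frac{31}{4}}, C = -\frac{6}{7}. Verdict (x = -1): Kummer's theorem (I3) applies (x = -1; c = \frac{31}{4} equals 1+a-b for upper {-\frac{3}{4}, 6}: listed pattern). Hence: -\frac{11799}{8960}.

Structural cue: t_0 being -\frac{6}{7}, the two k-th powers (prefactor -6/7) combine into one argument.
Ratio: r(k) = -1 * (k-\frac{3}{4}) (k+6) / [(k+\frac{31}{4}) (k+1)] - rational; roots negated = parameters, x = -1, C = -\frac{6}{7}.


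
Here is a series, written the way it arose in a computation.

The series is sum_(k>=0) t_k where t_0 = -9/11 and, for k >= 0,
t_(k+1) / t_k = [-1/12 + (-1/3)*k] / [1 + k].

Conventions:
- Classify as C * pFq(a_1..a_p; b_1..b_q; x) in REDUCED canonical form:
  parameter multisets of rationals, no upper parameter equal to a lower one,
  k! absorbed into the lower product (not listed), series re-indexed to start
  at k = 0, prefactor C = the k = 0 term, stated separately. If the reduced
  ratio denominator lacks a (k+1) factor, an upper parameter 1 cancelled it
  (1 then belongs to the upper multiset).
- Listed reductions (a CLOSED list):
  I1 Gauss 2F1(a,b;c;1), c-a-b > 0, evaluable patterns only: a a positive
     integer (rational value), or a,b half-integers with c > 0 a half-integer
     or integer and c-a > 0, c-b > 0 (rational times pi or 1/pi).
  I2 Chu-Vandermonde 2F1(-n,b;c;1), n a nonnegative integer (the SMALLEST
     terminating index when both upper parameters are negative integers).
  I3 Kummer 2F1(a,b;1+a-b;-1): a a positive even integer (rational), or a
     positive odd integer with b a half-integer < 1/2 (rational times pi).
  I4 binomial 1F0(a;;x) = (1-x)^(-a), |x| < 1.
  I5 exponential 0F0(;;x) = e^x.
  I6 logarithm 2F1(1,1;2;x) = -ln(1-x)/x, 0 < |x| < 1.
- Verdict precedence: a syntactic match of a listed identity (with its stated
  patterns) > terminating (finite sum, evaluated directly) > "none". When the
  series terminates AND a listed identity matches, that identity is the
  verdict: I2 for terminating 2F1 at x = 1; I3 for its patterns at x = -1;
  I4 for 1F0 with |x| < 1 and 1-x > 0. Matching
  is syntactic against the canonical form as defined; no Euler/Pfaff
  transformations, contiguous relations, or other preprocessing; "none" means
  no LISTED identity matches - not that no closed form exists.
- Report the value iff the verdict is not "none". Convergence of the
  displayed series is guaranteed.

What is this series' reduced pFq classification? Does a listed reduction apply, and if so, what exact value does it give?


This is -9/11 * 1F0(1/4; -; -1/3) in reduced canonical form. Verdict: the I4 binomial reduction applies (the 1F0 binomial series: exponent -1/4, x = -1/3). Exact value: (-9/11) * (4/3)^(-1/4).

Key observation: t_0 being -9/11, factor the ratio over Q (C = -9/11, x = -1/3): negated roots = parameters.
Ratio: r(k) = (-1/3) * (k+1/4) / [(k+1)] - poly over poly, x = (-1/3) from leading terms; C = -9/11 at k = 0.


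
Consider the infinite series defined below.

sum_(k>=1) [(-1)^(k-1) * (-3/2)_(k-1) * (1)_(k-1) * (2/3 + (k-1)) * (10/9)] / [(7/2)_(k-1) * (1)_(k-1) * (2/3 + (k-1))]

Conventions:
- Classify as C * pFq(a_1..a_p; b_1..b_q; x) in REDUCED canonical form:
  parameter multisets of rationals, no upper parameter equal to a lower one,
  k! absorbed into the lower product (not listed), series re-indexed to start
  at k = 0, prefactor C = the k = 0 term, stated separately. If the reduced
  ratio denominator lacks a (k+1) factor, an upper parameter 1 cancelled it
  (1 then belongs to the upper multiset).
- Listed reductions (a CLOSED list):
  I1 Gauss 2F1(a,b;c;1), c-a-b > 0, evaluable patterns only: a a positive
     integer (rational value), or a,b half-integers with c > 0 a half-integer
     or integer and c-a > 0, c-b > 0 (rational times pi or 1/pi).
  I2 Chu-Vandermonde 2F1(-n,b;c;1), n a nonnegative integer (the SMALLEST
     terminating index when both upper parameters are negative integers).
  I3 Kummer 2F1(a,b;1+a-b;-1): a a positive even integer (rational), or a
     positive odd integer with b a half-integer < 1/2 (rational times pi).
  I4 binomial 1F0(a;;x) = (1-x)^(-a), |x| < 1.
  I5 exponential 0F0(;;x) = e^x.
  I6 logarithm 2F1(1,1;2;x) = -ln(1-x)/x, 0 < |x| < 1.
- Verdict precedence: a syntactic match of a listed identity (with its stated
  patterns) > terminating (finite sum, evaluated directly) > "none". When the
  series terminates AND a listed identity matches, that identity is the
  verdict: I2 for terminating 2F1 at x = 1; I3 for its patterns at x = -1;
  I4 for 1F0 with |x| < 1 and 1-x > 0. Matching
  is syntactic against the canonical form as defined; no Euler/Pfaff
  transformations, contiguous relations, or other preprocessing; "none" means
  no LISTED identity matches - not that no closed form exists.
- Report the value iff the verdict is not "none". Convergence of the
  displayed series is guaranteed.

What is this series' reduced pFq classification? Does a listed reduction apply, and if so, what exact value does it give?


Canonical form: C = 10/9 times 2F1 with upper {-3/2, 1}, lower {7/2}, x = -1. Verdict: Kummer's theorem (I3) applies (x = -1; c = 7/2 equals 1+a-b for upper {-3/2, 1}: listed pattern). Value: (25/48) * pi.

The tell: t_0 being 10/9, the factor k + 2/3 cancels (top and bottom), leaving C = 10/9, x = -1.
Consecutive-term ratio: r(k) = (-1) * (k-3/2) (k+1) / [(k+7/2) (k+1)] - rational in k, leading ratio (-1); with t_0 = 10/9, classification follows.


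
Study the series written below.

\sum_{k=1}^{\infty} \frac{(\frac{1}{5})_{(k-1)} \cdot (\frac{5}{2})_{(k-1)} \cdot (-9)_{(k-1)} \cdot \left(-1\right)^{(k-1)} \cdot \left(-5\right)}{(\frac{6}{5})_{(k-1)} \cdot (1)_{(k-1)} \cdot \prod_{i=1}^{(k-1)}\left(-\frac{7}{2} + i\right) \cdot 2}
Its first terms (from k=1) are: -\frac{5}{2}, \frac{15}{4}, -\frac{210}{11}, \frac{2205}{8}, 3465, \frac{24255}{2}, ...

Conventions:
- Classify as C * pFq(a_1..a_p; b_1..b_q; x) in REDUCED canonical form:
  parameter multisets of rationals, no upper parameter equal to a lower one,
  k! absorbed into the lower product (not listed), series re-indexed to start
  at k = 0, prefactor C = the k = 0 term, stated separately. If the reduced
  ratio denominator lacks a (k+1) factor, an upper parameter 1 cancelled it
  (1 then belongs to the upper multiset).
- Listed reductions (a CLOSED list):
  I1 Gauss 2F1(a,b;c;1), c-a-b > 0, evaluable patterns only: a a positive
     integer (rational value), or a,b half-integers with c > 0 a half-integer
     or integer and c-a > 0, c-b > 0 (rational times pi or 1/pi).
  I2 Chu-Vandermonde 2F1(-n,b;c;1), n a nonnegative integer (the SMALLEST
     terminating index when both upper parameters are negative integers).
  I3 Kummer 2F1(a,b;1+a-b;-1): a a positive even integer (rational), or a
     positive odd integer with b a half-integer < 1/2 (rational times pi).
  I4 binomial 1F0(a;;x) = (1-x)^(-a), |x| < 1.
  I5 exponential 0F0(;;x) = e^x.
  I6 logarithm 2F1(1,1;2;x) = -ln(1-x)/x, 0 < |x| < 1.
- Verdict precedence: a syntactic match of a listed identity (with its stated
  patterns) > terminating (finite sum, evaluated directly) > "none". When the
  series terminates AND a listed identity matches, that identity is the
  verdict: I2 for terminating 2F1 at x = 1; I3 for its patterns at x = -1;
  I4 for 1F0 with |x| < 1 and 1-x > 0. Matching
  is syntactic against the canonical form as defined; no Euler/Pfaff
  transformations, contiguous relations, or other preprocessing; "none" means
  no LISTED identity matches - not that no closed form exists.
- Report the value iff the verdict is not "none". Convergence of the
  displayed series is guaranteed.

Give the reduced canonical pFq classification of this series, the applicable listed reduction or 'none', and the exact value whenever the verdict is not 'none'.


Reduced: x = -1, 3F2, upper = {-9, \frac{1}{5}, \frac{5}{2}}, lower = {-\frac{5}{2}, \frac{6}{5}}, C = -\frac{5}{2}. Verdict: terminating (-9 upstairs). 10 nonzero terms in all; added directly. Its exact value is \frac{165855353275}{2572504}.

Structural cue: t_0 being -\frac{5}{2}, the lower running product (prefactor -5/2) is a rising factorial.
Consecutive-term ratio: r(k) = -1 * (k-9) (k+\frac{1}{5}) (k+\frac{5}{2}) / [(k-\frac{5}{2}) (k+\frac{6}{5}) (k+1)] - rational in k, leading ratio -1; with t_0 = -\frac{5}{2}, classification follows.


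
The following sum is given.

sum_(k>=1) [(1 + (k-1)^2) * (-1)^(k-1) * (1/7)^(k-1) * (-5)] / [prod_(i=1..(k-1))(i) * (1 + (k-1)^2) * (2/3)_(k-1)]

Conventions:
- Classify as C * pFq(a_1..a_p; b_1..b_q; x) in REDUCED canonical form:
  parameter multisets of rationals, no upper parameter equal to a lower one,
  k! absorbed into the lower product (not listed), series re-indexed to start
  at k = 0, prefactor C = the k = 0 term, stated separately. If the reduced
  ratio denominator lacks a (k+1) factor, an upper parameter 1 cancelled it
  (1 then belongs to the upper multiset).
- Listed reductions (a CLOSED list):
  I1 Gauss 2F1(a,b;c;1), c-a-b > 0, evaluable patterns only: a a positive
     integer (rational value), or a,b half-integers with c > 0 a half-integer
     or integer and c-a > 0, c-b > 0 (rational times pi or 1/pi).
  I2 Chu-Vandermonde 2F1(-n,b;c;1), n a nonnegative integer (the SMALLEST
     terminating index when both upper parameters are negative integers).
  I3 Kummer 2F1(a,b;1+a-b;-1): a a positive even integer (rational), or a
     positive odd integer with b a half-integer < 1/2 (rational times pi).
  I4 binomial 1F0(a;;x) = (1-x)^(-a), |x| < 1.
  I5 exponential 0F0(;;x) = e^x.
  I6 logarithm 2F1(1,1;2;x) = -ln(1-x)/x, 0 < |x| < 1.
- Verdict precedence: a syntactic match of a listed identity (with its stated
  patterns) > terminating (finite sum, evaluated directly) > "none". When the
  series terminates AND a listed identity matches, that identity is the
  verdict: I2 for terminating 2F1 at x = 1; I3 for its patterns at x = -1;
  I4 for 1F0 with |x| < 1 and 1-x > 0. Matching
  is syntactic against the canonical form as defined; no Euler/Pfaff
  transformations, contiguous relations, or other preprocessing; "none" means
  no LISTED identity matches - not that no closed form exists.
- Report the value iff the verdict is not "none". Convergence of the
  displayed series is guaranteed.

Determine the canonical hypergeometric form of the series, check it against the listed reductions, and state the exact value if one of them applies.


x = -1/7 here; the reduced form reads 0F1, upper {-}, lower {2/3}, C = -5. Verdict: none - this 0F1 at x = -1/7 matches no listed pattern, and upper {-} holds no stopper.

First insight: x = (-1/7) and k^2 + 1 divides numerator and denominator alike; prefactor -5 after cancelling.
Step ratio: r(k) = (-1/7) * 1 / [(k+2/3) (k+1)] - rational in k, leading ratio (-1/7); with t_0 = -5, classification follows.


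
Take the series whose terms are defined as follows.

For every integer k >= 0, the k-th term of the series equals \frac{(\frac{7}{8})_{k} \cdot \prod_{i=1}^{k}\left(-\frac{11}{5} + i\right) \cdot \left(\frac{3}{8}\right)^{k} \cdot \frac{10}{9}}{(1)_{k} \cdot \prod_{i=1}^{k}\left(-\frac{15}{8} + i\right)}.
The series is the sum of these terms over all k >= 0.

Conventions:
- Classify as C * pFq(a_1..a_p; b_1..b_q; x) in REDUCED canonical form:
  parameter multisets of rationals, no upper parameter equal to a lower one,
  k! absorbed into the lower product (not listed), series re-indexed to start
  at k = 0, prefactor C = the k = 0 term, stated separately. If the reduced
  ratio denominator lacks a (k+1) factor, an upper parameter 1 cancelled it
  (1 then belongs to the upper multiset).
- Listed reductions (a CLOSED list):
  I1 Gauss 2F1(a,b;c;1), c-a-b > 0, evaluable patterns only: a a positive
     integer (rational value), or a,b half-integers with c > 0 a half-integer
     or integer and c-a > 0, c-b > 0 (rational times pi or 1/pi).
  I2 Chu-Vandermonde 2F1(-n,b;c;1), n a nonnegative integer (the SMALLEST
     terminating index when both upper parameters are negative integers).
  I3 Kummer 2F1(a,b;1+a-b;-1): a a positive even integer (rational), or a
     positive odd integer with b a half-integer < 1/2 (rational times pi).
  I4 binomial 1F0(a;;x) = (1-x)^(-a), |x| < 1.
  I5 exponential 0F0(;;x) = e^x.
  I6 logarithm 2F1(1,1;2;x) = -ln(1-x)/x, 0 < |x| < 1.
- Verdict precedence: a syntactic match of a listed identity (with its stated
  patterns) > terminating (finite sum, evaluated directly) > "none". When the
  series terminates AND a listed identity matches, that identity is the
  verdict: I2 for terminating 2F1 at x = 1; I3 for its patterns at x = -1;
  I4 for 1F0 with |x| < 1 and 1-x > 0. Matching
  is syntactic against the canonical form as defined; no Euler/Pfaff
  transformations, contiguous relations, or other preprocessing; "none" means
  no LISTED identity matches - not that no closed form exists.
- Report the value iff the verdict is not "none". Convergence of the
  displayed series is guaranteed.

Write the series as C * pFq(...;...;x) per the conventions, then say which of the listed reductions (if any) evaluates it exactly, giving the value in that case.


Canonical form: C = \frac{10}{9} times 2F1 with upper {-\frac{6}{5}, \frac{7}{8}}, lower {-\frac{7}{8}}, x = \frac{3}{8}. Verdict: no listed reduction: x = \frac{3}{8} and upper {-\frac{6}{5}, \frac{7}{8}} fail every I1-I6 pattern.

The tell: with t_0 = \frac{10}{9}, the running product (prefactor 10/9) telescopes to a rising factorial.
Ratio: r(k) = \frac{3}{8} * (k-\frac{6}{5}) (k+\frac{7}{8}) / [(k-\frac{7}{8}) (k+1)] - rational in k, leading ratio \frac{3}{8}; with t_0 = \frac{10}{9}, classification follows.


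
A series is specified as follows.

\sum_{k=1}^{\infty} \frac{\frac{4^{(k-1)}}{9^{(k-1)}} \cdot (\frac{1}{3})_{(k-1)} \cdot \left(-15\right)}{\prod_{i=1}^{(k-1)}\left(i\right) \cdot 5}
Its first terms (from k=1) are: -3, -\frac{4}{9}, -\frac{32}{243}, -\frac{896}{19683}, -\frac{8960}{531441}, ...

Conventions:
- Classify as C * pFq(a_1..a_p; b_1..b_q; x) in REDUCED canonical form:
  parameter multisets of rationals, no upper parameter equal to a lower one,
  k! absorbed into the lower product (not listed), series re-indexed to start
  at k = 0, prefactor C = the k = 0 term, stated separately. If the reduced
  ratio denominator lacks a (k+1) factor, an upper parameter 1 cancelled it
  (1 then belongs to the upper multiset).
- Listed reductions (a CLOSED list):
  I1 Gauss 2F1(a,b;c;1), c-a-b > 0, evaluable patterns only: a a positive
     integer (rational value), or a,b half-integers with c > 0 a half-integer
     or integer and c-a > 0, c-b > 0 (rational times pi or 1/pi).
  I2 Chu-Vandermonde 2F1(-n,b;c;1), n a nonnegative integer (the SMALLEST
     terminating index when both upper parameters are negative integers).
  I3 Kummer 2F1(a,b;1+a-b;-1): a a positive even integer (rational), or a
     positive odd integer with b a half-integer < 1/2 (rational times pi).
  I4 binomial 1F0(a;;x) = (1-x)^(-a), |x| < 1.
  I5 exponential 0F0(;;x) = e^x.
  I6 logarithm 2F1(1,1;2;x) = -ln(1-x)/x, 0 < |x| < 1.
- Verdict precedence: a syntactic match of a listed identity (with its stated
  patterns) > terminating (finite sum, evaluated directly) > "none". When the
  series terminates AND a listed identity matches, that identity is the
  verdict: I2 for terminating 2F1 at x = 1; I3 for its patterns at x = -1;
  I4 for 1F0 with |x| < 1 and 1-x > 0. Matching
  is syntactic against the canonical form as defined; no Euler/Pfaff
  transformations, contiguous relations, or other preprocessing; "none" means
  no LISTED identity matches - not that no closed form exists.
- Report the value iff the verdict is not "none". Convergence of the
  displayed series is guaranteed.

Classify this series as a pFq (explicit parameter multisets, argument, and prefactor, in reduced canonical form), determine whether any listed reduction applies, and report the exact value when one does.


Canonical form: C = -3 times 1F0 with upper {\frac{1}{3}}, lower {-}, x = \frac{4}{9}. Verdict: the I4 binomial reduction matches (the 1F0 binomial series: exponent -1/3, x = \frac{4}{9}). Sum: \left(-3\right) \cdot \left(\frac{5}{9}\right)^{-\frac{1}{3}}.

Key observation: t_0 = -3 here, and the two geometric factors (prefactor -3) combine into one argument.
Ratio: r(k) = \frac{4}{9} * (k+\frac{1}{3}) / [(k+1)] - rational; roots negated = parameters, x = \frac{4}{9}, C = -3.


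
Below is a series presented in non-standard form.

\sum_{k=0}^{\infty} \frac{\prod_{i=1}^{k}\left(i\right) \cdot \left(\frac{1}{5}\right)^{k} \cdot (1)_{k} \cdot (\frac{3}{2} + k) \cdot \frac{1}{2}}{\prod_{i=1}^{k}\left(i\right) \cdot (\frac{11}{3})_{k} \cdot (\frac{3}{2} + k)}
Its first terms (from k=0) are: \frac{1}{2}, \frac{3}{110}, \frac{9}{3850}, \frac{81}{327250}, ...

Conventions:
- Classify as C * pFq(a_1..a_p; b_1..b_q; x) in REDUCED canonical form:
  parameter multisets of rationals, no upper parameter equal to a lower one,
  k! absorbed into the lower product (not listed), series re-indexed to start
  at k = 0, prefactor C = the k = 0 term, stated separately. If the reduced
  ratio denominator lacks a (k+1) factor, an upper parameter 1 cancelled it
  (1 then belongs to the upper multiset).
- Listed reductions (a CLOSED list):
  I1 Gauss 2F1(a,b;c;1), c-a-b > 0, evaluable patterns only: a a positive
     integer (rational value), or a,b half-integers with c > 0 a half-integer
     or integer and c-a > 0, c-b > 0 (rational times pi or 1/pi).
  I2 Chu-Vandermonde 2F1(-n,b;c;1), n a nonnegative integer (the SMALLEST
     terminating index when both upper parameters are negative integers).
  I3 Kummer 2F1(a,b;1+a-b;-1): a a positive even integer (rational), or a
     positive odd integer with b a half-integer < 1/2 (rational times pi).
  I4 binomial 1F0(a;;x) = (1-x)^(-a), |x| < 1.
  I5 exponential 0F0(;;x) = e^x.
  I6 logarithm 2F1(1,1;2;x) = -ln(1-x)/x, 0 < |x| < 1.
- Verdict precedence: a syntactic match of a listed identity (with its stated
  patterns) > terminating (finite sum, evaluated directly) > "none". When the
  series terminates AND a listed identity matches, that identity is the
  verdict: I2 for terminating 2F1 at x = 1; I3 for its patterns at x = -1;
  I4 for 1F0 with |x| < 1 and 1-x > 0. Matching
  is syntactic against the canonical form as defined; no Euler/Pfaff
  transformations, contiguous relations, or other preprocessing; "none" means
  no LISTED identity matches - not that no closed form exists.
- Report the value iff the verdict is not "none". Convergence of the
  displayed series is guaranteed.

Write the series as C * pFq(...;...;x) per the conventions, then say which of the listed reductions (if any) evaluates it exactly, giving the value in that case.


Classification (C = \frac{1}{2}): 2F1 with upper {1, 1}, lower {\frac{11}{3}}, argument x = \frac{1}{5}. Verdict: none. A 2F1 with upper {1, 1} fits none of I1-I6 at x = \frac{1}{5}; the sum runs forever.

The tell: from the first term \frac{1}{2}: the product of the first k integers (C = 1/2, x = 1/5) is k!.
Consecutive-term ratio: r(k) = \frac{1}{5} * (k+1) (k+1) / [(k+\frac{11}{3}) (k+1)] - rational in k, leading ratio \frac{1}{5}; with t_0 = \frac{1}{2}, classification follows.


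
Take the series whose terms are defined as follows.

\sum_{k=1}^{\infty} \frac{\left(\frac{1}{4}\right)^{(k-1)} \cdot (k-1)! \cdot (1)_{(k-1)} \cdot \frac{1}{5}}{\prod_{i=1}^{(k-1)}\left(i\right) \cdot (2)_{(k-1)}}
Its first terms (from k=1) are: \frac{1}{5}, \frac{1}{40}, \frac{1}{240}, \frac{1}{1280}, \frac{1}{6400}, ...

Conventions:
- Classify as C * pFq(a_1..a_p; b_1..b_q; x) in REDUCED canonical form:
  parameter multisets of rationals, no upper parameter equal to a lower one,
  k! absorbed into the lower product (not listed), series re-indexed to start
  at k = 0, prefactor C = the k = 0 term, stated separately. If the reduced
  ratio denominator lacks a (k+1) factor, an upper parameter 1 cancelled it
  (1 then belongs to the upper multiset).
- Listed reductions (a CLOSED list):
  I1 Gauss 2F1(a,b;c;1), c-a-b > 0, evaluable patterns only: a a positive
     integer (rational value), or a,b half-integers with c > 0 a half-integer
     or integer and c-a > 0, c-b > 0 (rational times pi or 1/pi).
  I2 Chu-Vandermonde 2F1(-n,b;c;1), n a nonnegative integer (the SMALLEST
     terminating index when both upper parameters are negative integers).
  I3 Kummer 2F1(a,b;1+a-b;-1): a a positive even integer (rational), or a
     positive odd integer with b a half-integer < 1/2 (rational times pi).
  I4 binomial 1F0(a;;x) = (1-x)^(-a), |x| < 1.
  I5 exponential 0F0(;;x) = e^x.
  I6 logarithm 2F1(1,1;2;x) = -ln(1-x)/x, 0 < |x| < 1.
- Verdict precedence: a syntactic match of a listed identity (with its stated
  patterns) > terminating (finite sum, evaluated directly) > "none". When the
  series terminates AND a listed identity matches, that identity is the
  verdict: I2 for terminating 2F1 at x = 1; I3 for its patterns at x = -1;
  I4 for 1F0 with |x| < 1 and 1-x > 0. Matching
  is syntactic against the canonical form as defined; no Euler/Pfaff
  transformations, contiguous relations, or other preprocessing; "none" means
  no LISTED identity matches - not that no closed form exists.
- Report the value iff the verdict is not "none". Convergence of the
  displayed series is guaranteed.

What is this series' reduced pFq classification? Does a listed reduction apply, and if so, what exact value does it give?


The series (x = \frac{1}{4}) is 2F1: upper {1, 1}, lower {2}, prefactor \frac{1}{5}. Verdict: the I6 logarithm reduction applies (the logarithm: parameters (1,1;2), x = \frac{1}{4}). Value: \left(-\frac{4}{5}\right) \cdot \ln\left(\frac{3}{4}\right).

Key observation: t_0 = \frac{1}{5} here, and the factorial ratio (prefactor 1/5) (k+a-1)!/(a-1)! is a rising factorial (a)_k.
Adjacent-term ratio: r(k) = \frac{1}{4} * (k+1) (k+1) / [(k+2) (k+1)] - rational in k. x = \frac{1}{4}; t_0 = \frac{1}{5}; negate the roots.


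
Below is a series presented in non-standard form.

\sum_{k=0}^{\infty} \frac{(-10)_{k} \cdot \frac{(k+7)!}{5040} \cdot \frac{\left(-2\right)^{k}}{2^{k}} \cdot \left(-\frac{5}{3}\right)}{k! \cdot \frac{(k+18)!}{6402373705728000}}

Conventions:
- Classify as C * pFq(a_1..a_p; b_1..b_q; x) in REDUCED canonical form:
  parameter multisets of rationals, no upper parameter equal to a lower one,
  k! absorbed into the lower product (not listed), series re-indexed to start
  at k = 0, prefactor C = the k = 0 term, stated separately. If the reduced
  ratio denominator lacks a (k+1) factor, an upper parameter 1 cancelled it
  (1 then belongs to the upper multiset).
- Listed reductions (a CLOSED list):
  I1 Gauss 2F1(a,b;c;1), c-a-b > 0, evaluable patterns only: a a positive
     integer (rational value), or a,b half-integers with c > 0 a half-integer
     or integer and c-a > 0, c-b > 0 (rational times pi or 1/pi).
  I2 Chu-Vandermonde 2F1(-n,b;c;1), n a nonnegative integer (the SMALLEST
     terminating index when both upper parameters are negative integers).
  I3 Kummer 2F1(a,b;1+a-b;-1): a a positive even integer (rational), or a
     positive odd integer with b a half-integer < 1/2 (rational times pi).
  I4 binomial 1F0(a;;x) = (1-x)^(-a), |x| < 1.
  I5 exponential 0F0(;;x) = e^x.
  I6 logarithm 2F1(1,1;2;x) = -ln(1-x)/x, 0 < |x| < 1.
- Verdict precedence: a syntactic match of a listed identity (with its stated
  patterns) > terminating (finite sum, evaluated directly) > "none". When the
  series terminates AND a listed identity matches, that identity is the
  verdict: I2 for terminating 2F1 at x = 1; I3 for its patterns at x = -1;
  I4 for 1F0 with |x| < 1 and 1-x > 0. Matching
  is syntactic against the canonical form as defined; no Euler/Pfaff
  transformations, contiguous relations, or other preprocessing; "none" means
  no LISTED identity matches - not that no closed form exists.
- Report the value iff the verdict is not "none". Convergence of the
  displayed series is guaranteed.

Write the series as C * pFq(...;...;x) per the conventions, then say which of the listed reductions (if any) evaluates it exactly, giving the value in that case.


x = -1 here; the reduced form reads 2F1, upper {-10, 8}, lower {19}, C = -\frac{5}{3}. Verdict: Kummer (I3) fires (x = -1; c = 19 equals 1+a-b for upper {-10, 8}: listed pattern). Hence: -\frac{510}{7}.

The tell: x = -1 and the factorial ratio (C = -5/3) (k+a-1)!/(a-1)! is a rising factorial (a)_k.
Term ratio: r(k) = -1 * (k-10) (k+8) / [(k+19) (k+1)] - rational in k, leading ratio -1; with t_0 = -\frac{5}{3}, classification follows.


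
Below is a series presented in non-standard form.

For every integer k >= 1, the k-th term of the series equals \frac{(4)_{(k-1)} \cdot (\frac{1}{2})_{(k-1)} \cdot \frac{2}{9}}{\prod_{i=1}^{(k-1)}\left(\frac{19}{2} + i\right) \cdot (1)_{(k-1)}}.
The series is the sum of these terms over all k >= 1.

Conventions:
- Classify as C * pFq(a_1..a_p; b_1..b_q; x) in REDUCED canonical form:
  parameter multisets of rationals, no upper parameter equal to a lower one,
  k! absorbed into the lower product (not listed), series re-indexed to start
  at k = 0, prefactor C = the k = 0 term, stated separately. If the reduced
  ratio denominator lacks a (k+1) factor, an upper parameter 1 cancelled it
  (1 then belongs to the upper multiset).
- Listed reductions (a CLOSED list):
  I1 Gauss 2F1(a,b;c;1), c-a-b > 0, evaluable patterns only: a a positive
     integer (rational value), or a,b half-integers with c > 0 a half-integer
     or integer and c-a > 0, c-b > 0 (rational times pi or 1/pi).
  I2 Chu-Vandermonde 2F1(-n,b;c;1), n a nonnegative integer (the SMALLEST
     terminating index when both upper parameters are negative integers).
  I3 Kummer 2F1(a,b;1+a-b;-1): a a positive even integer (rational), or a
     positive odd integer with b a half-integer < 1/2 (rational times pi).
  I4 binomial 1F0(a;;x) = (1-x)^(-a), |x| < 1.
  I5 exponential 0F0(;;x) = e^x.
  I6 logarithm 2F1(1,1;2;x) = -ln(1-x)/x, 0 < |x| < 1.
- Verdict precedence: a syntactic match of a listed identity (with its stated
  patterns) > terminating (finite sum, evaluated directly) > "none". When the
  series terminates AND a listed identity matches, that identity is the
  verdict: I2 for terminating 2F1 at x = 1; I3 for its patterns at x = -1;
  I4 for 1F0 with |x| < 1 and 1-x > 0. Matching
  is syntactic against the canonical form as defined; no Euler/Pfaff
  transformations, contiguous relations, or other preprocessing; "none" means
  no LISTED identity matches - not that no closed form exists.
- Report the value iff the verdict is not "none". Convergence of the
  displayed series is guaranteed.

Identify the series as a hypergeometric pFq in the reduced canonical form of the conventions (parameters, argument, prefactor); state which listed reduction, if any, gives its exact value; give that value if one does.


This is \frac{2}{9} * 2F1(\frac{1}{2}, 4; \frac{21}{2}; 1) in reduced canonical form. Verdict (x = 1): Gauss's theorem (I1) applies (x = 1: the Gamma ratio telescopes since c-a-b = 6 > 0 and a = 4 in Z>0). Value: \frac{20995}{72576}.

Key step: with t_0 = \frac{2}{9}, the lower running product (C = 2/9) is a rising factorial.
Adjacent-term ratio: r(k) = 1 * (k+\frac{1}{2}) (k+4) / [(k+\frac{21}{2}) (k+1)] - rational in k. x = 1; t_0 = \frac{2}{9}; negate the roots.


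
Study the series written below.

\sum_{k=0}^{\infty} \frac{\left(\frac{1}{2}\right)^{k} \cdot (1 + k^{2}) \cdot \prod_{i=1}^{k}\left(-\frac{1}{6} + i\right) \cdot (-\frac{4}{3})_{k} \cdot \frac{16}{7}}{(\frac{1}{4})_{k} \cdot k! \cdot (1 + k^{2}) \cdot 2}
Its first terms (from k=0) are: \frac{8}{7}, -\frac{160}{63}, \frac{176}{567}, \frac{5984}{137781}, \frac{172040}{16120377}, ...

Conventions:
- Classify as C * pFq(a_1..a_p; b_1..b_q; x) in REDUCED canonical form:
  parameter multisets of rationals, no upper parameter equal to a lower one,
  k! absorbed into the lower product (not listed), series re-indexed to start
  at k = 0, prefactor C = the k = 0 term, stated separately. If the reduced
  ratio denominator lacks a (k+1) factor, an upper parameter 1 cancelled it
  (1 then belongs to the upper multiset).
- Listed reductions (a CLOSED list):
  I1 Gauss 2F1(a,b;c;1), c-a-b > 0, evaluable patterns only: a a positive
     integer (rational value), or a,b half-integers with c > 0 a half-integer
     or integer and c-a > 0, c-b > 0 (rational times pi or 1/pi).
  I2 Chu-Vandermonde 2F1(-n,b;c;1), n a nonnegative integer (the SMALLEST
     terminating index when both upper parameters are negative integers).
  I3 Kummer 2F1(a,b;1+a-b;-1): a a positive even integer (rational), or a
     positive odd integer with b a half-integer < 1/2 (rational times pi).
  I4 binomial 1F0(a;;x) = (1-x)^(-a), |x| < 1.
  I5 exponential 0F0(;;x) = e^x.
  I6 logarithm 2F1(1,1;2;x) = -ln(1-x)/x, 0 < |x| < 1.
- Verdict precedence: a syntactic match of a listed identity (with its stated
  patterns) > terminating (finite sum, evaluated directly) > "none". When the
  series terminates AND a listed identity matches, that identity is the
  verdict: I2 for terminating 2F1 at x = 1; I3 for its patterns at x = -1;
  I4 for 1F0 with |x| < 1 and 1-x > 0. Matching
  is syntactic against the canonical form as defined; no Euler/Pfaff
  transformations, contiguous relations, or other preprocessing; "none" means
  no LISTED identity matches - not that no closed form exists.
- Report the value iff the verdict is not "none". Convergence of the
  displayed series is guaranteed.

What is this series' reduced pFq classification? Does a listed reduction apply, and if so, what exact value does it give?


Prefactor \frac{8}{7}, argument \frac{1}{2}: 2F1 with upper {-\frac{4}{3}, \frac{5}{6}} over lower {\frac{1}{4}}. Verdict: none (x = \frac{1}{2}): each listed identity misses the multisets {-\frac{4}{3}, \frac{5}{6}} ; {\frac{1}{4}}.

Key observation: t_0 = \frac{8}{7} here, and the constant factors (C = 8/7) combine into one prefactor.
Adjacent-term ratio: r(k) = \frac{1}{2} * (k-\frac{4}{3}) (k+\frac{5}{6}) / [(k+\frac{1}{4}) (k+1)] ; factor over Q: parameters, x = \frac{1}{2}, and C = \frac{8}{7}.


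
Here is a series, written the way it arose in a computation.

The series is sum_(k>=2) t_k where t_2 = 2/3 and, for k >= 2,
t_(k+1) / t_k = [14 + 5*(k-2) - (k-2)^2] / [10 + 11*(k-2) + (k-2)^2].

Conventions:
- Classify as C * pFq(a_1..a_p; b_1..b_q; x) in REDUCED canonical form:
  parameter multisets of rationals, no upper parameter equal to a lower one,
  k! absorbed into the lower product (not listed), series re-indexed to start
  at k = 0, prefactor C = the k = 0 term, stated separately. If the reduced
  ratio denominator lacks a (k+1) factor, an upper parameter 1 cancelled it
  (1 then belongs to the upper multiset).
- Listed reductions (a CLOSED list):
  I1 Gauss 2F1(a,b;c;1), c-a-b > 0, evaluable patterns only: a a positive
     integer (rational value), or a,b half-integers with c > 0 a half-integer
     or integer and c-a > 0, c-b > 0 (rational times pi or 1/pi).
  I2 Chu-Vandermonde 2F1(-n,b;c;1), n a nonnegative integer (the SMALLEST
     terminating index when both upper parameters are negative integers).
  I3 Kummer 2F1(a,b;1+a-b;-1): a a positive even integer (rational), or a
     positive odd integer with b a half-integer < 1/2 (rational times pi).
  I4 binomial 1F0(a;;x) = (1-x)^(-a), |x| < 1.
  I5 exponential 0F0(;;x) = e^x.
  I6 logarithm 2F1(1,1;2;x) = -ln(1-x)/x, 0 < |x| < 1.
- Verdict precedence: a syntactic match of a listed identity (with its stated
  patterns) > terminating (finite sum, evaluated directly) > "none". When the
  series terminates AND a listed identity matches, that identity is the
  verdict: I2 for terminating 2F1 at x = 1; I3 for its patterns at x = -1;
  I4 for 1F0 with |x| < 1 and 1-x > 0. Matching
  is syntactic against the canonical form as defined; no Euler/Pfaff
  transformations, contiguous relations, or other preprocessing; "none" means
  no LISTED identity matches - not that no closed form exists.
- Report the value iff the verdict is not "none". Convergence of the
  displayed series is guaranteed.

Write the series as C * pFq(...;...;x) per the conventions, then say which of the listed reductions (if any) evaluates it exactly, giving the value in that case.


Canonical form: C = 2/3 times 2F1 with upper {-7, 2}, lower {10}, x = -1. Verdict at x = -1: Kummer (I3) matches (x = -1; c = 10 equals 1+a-b for upper {-7, 2}: listed pattern). Exact value: 3.

The tell: x = (-1) and the expanded ratio factors over Q; C = 2/3, x = -1, roots give parameters.
Term ratio: r(k) = (-1) * (k-7) (k+2) / [(k+10) (k+1)] ; factor over Q: parameters, x = (-1), and C = 2/3.
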